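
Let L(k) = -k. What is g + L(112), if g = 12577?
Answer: 12465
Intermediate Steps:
g + L(112) = 12577 - 1*112 = 12577 - 112 = 12465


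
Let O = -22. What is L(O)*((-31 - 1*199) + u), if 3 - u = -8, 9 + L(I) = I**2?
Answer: -104025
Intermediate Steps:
L(I) = -9 + I**2
u = 11 (u = 3 - 1*(-8) = 3 + 8 = 11)
L(O)*((-31 - 1*199) + u) = (-9 + (-22)**2)*((-31 - 1*199) + 11) = (-9 + 484)*((-31 - 199) + 11) = 475*(-230 + 11) = 475*(-219) = -104025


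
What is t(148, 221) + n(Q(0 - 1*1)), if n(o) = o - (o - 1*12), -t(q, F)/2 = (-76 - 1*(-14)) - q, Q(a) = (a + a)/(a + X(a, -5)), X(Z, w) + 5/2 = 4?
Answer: 432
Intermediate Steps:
X(Z, w) = 3/2 (X(Z, w) = -5/2 + 4 = 3/2)
Q(a) = 2*a/(3/2 + a) (Q(a) = (a + a)/(a + 3/2) = (2*a)/(3/2 + a) = 2*a/(3/2 + a))
t(q, F) = 124 + 2*q (t(q, F) = -2*((-76 - 1*(-14)) - q) = -2*((-76 + 14) - q) = -2*(-62 - q) = 124 + 2*q)
n(o) = 12 (n(o) = o - (o - 12) = o - (-12 + o) = o + (12 - o) = 12)
t(148, 221) + n(Q(0 - 1*1)) = (124 + 2*148) + 12 = (124 + 296) + 12 = 420 + 12 = 432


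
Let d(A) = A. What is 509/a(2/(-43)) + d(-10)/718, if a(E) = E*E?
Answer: 337869599/1436 ≈ 2.3529e+5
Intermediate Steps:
a(E) = E²
509/a(2/(-43)) + d(-10)/718 = 509/((2/(-43))²) - 10/718 = 509/((2*(-1/43))²) - 10*1/718 = 509/((-2/43)²) - 5/359 = 509/(4/1849) - 5/359 = 509*(1849/4) - 5/359 = 941141/4 - 5/359 = 337869599/1436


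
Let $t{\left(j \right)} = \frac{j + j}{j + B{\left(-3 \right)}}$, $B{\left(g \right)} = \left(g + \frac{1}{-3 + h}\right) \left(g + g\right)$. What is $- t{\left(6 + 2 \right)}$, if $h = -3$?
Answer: $- \frac{16}{27} \approx -0.59259$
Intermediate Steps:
$B{\left(g \right)} = 2 g \left(- \frac{1}{6} + g\right)$ ($B{\left(g \right)} = \left(g + \frac{1}{-3 - 3}\right) \left(g + g\right) = \left(g + \frac{1}{-6}\right) 2 g = \left(g - \frac{1}{6}\right) 2 g = \left(- \frac{1}{6} + g\right) 2 g = 2 g \left(- \frac{1}{6} + g\right)$)
$t{\left(j \right)} = \frac{2 j}{19 + j}$ ($t{\left(j \right)} = \frac{j + j}{j + \frac{1}{3} \left(-3\right) \left(-1 + 6 \left(-3\right)\right)} = \frac{2 j}{j + \frac{1}{3} \left(-3\right) \left(-1 - 18\right)} = \frac{2 j}{j + \frac{1}{3} \left(-3\right) \left(-19\right)} = \frac{2 j}{j + 19} = \frac{2 j}{19 + j}$)
$- t{\left(6 + 2 \right)} = - \frac{2 \left(6 + 2\right)}{19 + \left(6 + 2\right)} = - \frac{2 \cdot 8}{19 + 8} = - \frac{2 \cdot 8}{27} = \left(-1\right) \frac{16}{27} = - \frac{16}{27}$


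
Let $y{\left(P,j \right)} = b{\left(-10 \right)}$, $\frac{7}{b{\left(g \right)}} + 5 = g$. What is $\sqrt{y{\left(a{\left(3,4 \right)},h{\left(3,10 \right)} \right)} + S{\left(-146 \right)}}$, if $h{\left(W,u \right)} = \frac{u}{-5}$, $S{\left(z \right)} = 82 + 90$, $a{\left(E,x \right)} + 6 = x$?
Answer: $\frac{\sqrt{38595}}{15} \approx 13.097$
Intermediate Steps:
$a{\left(E,x \right)} = -6 + x$
$S{\left(z \right)} = 172$
$h{\left(W,u \right)} = - \frac{u}{5}$ ($h{\left(W,u \right)} = u \left(- \frac{1}{5}\right) = - \frac{u}{5}$)
$b{\left(g \right)} = \frac{7}{-5 + g}$
$y{\left(P,j \right)} = - \frac{7}{15}$ ($y{\left(P,j \right)} = \frac{7}{-5 - 10} = \frac{7}{-15} = 7 \left(- \frac{1}{15}\right) = - \frac{7}{15}$)
$\sqrt{y{\left(a{\left(3,4 \right)},h{\left(3,10 \right)} \right)} + S{\left(-146 \right)}} = \sqrt{- \frac{7}{15} + 172} = \sqrt{\frac{2573}{15}} = \frac{\sqrt{38595}}{15}$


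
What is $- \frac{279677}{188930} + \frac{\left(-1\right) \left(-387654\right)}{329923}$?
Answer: $- \frac{19032404651}{62332352390} \approx -0.30534$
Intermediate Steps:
$- \frac{279677}{188930} + \frac{\left(-1\right) \left(-387654\right)}{329923} = \left(-279677\right) \frac{1}{188930} + 387654 \cdot \frac{1}{329923} = - \frac{279677}{188930} + \frac{387654}{329923} = - \frac{19032404651}{62332352390}$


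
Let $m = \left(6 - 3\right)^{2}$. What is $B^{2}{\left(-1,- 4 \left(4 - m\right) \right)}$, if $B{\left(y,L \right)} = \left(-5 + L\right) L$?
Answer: $90000$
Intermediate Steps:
$m = 9$ ($m = 3^{2} = 9$)
$B{\left(y,L \right)} = L \left(-5 + L\right)$
$B^{2}{\left(-1,- 4 \left(4 - m\right) \right)} = \left(- 4 \left(4 - 9\right) \left(-5 - 4 \left(4 - 9\right)\right)\right)^{2} = \left(\left(-4\right) \left(-5\right) \left(-5 - -20\right)\right)^{2} = \left(20 \left(-5 + 20\right)\right)^{2} = \left(20 \cdot 15\right)^{2} = 300^{2} = 90000$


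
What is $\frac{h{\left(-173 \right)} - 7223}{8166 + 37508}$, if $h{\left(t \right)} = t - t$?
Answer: $- \frac{7223}{45674} \approx -0.15814$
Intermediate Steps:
$h{\left(t \right)} = 0$
$\frac{h{\left(-173 \right)} - 7223}{8166 + 37508} = \frac{0 - 7223}{8166 + 37508} = - \frac{7223}{45674}$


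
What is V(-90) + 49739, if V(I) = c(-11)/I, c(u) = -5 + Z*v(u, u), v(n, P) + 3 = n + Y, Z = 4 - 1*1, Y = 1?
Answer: 2238277/45 ≈ 49740.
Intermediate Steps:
Z = 3 (Z = 4 - 1 = 3)
v(n, P) = -2 + n (v(n, P) = -3 + (n + 1) = -3 + (1 + n) = -2 + n)
c(u) = -11 + 3*u (c(u) = -5 + 3*(-2 + u) = -5 + (-6 + 3*u) = -11 + 3*u)
V(I) = -44/I (V(I) = (-11 + 3*(-11))/I = (-11 - 33)/I = -44/I)
V(-90) + 49739 = -44/(-90) + 49739 = -44*(-1/90) + 49739 = 22/45 + 49739 = 2238277/45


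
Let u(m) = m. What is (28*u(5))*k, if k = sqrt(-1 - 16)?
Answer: 140*I*sqrt(17) ≈ 577.23*I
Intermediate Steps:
k = I*sqrt(17) (k = sqrt(-17) = I*sqrt(17) ≈ 4.1231*I)
(28*u(5))*k = (28*5)*(I*sqrt(17)) = 140*(I*sqrt(17)) = 140*I*sqrt(17)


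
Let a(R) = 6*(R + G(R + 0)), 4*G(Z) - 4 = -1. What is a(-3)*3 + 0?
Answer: -81/2 ≈ -40.500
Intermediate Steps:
G(Z) = 3/4 (G(Z) = 1 + (1/4)*(-1) = 1 - 1/4 = 3/4)
a(R) = 9/2 + 6*R (a(R) = 6*(R + 3/4) = 6*(3/4 + R) = 9/2 + 6*R)
a(-3)*3 + 0 = (9/2 + 6*(-3))*3 + 0 = (9/2 - 18)*3 + 0 = -27/2*3 + 0 = -81/2 + 0 = -81/2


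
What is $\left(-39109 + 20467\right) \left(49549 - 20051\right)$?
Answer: $-549901716$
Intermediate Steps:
$\left(-39109 + 20467\right) \left(49549 - 20051\right) = \left(-18642\right) 29498 = -549901716$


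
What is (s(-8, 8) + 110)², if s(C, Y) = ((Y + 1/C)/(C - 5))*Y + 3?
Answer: 1976836/169 ≈ 11697.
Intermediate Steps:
s(C, Y) = 3 + Y*(Y + 1/C)/(-5 + C) (s(C, Y) = ((Y + 1/C)/(-5 + C))*Y + 3 = Y*(Y + 1/C)/(-5 + C) + 3 = 3 + Y*(Y + 1/C)/(-5 + C))
(s(-8, 8) + 110)² = ((8 - 15*(-8) + 3*(-8)² - 8*8²)/((-8)*(-5 - 8)) + 110)² = (-⅛*(8 + 120 + 3*64 - 8*64)/(-13) + 110)² = (-⅛*(-1/13)*(8 + 120 + 192 - 512) + 110)² = (-⅛*(-1/13)*(-192) + 110)² = (-24/13 + 110)² = (1406/13)² = 1976836/169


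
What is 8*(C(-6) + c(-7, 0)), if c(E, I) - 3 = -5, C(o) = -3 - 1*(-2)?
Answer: -24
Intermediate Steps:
C(o) = -1 (C(o) = -3 + 2 = -1)
c(E, I) = -2 (c(E, I) = 3 - 5 = -2)
8*(C(-6) + c(-7, 0)) = 8*(-1 - 2) = 8*(-3) = -24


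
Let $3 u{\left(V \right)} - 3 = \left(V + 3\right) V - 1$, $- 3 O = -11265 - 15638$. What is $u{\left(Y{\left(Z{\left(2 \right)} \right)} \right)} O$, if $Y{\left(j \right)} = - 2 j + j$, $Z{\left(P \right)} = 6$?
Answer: $\frac{538060}{9} \approx 59784.0$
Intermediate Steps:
$Y{\left(j \right)} = - j$
$O = \frac{26903}{3}$ ($O = - \frac{-11265 - 15638}{3} = \left(- \frac{1}{3}\right) \left(-26903\right) = \frac{26903}{3} \approx 8967.7$)
$u{\left(V \right)} = \frac{2}{3} + \frac{V \left(3 + V\right)}{3}$ ($u{\left(V \right)} = 1 + \frac{\left(V + 3\right) V - 1}{3} = 1 + \frac{\left(3 + V\right) V - 1}{3} = 1 + \frac{V \left(3 + V\right) - 1}{3} = 1 + \frac{-1 + V \left(3 + V\right)}{3} = 1 + \left(- \frac{1}{3} + \frac{V \left(3 + V\right)}{3}\right) = \frac{2}{3} + \frac{V \left(3 + V\right)}{3}$)
$u{\left(Y{\left(Z{\left(2 \right)} \right)} \right)} O = \left(\frac{2}{3} - 6 + \frac{\left(\left(-1\right) 6\right)^{2}}{3}\right) \frac{26903}{3} = \left(\frac{2}{3} - 6 + \frac{\left(-6\right)^{2}}{3}\right) \frac{26903}{3} = \left(\frac{2}{3} - 6 + \frac{1}{3} \cdot 36\right) \frac{26903}{3} = \left(\frac{2}{3} - 6 + 12\right) \frac{26903}{3} = \frac{20}{3} \cdot \frac{26903}{3} = \frac{538060}{9}$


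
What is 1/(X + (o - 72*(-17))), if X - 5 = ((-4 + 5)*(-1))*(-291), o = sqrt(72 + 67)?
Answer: 1520/2310261 - sqrt(139)/2310261 ≈ 0.00065283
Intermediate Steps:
o = sqrt(139) ≈ 11.790
X = 296 (X = 5 + ((-4 + 5)*(-1))*(-291) = 5 + (1*(-1))*(-291) = 5 - 1*(-291) = 5 + 291 = 296)
1/(X + (o - 72*(-17))) = 1/(296 + (sqrt(139) - 72*(-17))) = 1/(296 + (sqrt(139) + 1224)) = 1/(296 + (1224 + sqrt(139))) = 1/(1520 + sqrt(139))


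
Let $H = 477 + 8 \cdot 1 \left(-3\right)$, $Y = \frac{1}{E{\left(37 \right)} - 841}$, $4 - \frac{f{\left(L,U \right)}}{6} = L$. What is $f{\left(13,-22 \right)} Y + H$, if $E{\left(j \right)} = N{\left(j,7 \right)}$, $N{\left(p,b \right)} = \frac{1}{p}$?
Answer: $\frac{2349591}{5186} \approx 453.06$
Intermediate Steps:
$f{\left(L,U \right)} = 24 - 6 L$
$E{\left(j \right)} = \frac{1}{j}$
$Y = - \frac{37}{31116}$ ($Y = \frac{1}{\frac{1}{37} - 841} = \frac{1}{- \frac{31116}{37}} = - \frac{37}{31116} \approx -0.0011891$)
$H = 453$ ($H = 477 + 8 \left(-3\right) = 477 - 24 = 453$)
$f{\left(13,-22 \right)} Y + H = \left(24 - 78\right) \left(- \frac{37}{31116}\right) + 453 = \left(-54\right) \left(- \frac{37}{31116}\right) + 453 = \frac{333}{5186} + 453 = \frac{2349591}{5186}$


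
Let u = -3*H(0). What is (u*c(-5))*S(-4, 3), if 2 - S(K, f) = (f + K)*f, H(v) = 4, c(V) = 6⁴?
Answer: -77760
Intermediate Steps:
c(V) = 1296
S(K, f) = 2 - f*(K + f) (S(K, f) = 2 - (f + K)*f = 2 - (K + f)*f = 2 - f*(K + f))
u = -12 (u = -3*4 = -12)
(u*c(-5))*S(-4, 3) = (-12*1296)*(2 - 1*3² - 1*(-4)*3) = -15552*(2 - 1*9 + 12) = -15552*(2 - 9 + 12) = -15552*5 = -77760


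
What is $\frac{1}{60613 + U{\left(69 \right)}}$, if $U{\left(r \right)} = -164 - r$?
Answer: $\frac{1}{60380} \approx 1.6562 \cdot 10^{-5}$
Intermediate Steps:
$\frac{1}{60613 + U{\left(69 \right)}} = \frac{1}{60613 - 233} = \frac{1}{60380}$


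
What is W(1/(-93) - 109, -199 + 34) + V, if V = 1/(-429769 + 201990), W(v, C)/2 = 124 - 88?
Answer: 16400087/227779 ≈ 72.000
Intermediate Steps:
W(v, C) = 72 (W(v, C) = 2*(124 - 88) = 2*36 = 72)
V = -1/227779 (V = 1/(-227779) = -1/227779 ≈ -4.3902e-6)
W(1/(-93) - 109, -199 + 34) + V = 72 - 1/227779 = 16400087/227779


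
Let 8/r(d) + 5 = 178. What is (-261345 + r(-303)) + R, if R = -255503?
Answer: -89414696/173 ≈ -5.1685e+5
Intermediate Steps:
r(d) = 8/173 (r(d) = 8/(-5 + 178) = 8/173)
(-261345 + r(-303)) + R = (-261345 + 8/173) - 255503 = -45212677/173 - 255503 = -89414696/173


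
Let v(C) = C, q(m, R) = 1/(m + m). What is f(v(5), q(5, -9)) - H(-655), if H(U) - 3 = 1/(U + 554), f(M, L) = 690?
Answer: 69388/101 ≈ 687.01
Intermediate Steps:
q(m, R) = 1/(2*m)
H(U) = 3 + 1/(554 + U) (H(U) = 3 + 1/(U + 554) = 3 + 1/(554 + U))
f(v(5), q(5, -9)) - H(-655) = 690 - (1663 + 3*(-655))/(554 - 655) = 690 - (1663 - 1965)/(-101) = 690 - (-1)*(-302)/101 = 690 - 1*302/101 = 690 - 302/101 = 69388/101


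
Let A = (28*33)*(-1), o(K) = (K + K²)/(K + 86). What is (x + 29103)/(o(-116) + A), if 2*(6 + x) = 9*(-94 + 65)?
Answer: -173799/8212 ≈ -21.164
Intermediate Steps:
x = -273/2 (x = -6 + (9*(-94 + 65))/2 = -6 + (9*(-29))/2 = -6 + (½)*(-261) = -6 - 261/2 = -273/2 ≈ -136.50)
o(K) = (K + K²)/(86 + K)
A = -924 (A = 924*(-1) = -924)
(x + 29103)/(o(-116) + A) = (-273/2 + 29103)/(-116*(1 - 116)/(86 - 116) - 924) = 57933/(2*(-116*(-115)/(-30) - 924)) = 57933/(2*(-116*(-1/30)*(-115) - 924)) = 57933/(2*(-1334/3 - 924)) = 57933/(2*(-4106/3)) = (57933/2)*(-3/4106) = -173799/8212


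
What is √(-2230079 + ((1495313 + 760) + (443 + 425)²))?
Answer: √19418 ≈ 139.35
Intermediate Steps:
√(-2230079 + ((1495313 + 760) + (443 + 425)²)) = √(-2230079 + (1496073 + 868²)) = √(-2230079 + (1496073 + 753424)) = √(-2230079 + 2249497) = √19418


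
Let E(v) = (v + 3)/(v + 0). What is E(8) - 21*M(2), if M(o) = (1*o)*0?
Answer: 11/8 ≈ 1.3750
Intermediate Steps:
M(o) = 0 (M(o) = o*0 = 0)
E(v) = (3 + v)/v
E(8) - 21*M(2) = (3 + 8)/8 - 21*0 = (1/8)*11 + 0 = 11/8 + 0 = 11/8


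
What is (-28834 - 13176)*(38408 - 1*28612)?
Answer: -411529960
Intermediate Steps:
(-28834 - 13176)*(38408 - 1*28612) = -42010*(38408 - 28612) = -42010*9796 = -411529960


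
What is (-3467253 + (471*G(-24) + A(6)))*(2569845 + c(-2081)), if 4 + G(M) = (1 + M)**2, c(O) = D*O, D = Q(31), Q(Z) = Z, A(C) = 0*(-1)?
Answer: -8067120362652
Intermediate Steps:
A(C) = 0
D = 31
c(O) = 31*O
G(M) = -4 + (1 + M)**2
(-3467253 + (471*G(-24) + A(6)))*(2569845 + c(-2081)) = (-3467253 + (471*(-4 + (1 - 24)**2) + 0))*(2569845 + 31*(-2081)) = (-3467253 + (471*(-4 + (-23)**2) + 0))*(2569845 - 64511) = (-3467253 + (471*(-4 + 529) + 0))*2505334 = (-3467253 + (471*525 + 0))*2505334 = (-3467253 + (247275 + 0))*2505334 = (-3467253 + 247275)*2505334 = -3219978*2505334 = -8067120362652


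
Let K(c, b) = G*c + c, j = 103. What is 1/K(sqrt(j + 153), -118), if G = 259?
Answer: 1/4160 ≈ 0.00024038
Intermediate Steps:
K(c, b) = 260*c (K(c, b) = 259*c + c = 260*c)
1/K(sqrt(j + 153), -118) = 1/(260*sqrt(103 + 153)) = 1/(260*sqrt(256)) = 1/(260*16) = 1/4160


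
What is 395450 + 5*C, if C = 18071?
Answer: 485805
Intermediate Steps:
395450 + 5*C = 395450 + 5*18071 = 395450 + 90355 = 485805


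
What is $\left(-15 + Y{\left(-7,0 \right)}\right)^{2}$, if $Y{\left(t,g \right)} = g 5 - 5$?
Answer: $400$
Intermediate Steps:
$Y{\left(t,g \right)} = -5 + 5 g$ ($Y{\left(t,g \right)} = 5 g - 5 = -5 + 5 g$)
$\left(-15 + Y{\left(-7,0 \right)}\right)^{2} = \left(-15 + \left(-5 + 5 \cdot 0\right)\right)^{2} = \left(-15 + \left(-5 + 0\right)\right)^{2} = \left(-15 - 5\right)^{2} = \left(-20\right)^{2} = 400$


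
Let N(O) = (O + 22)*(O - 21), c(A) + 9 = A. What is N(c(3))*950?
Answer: -410400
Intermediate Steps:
c(A) = -9 + A
N(O) = (-21 + O)*(22 + O) (N(O) = (22 + O)*(-21 + O) = (-21 + O)*(22 + O))
N(c(3))*950 = (-462 + (-9 + 3) + (-9 + 3)²)*950 = (-462 - 6 + (-6)²)*950 = (-462 - 6 + 36)*950 = -432*950 = -410400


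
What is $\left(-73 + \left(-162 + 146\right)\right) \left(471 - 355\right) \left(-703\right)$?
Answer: $7257772$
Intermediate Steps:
$\left(-73 + \left(-162 + 146\right)\right) \left(471 - 355\right) \left(-703\right) = \left(-73 - 16\right) 116 \left(-703\right) = \left(-89\right) 116 \left(-703\right) = \left(-10324\right) \left(-703\right) = 7257772$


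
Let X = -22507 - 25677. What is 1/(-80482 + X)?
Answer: -1/128666 ≈ -7.7721e-6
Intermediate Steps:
X = -48184
1/(-80482 + X) = 1/(-80482 - 48184) = 1/(-128666) = -1/128666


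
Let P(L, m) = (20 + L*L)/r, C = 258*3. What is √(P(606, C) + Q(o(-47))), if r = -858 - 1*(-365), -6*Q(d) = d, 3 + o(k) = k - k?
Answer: I*√860574/34 ≈ 27.284*I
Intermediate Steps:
o(k) = -3 (o(k) = -3 + (k - k) = -3 + 0 = -3)
Q(d) = -d/6
C = 774
r = -493 (r = -858 + 365 = -493)
P(L, m) = -20/493 - L²/493 (P(L, m) = (20 + L*L)/(-493) = (20 + L²)*(-1/493) = -20/493 - L²/493)
√(P(606, C) + Q(o(-47))) = √((-20/493 - 1/493*606²) - ⅙*(-3)) = √((-20/493 - 1/493*367236) + ½) = √((-20/493 - 367236/493) + ½) = √(-12664/17 + ½) = √(-25311/34) = I*√860574/34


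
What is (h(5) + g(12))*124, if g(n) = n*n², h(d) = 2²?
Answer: 214768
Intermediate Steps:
h(d) = 4
g(n) = n³
(h(5) + g(12))*124 = (4 + 12³)*124 = (4 + 1728)*124 = 1732*124 = 214768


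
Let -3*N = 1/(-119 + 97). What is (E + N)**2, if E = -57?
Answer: 14145121/4356 ≈ 3247.3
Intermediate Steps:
N = 1/66 (N = -1/(3*(-119 + 97)) = -1/3/(-22) = -1/3*(-1/22) = 1/66 ≈ 0.015152)
(E + N)**2 = (-57 + 1/66)**2 = (-3761/66)**2 = 14145121/4356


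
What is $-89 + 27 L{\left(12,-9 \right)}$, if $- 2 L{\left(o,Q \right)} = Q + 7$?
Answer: $-62$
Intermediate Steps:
$L{\left(o,Q \right)} = - \frac{7}{2} - \frac{Q}{2}$ ($L{\left(o,Q \right)} = - \frac{Q + 7}{2} = - \frac{7 + Q}{2} = - \frac{7}{2} - \frac{Q}{2}$)
$-89 + 27 L{\left(12,-9 \right)} = -89 + 27 \left(- \frac{7}{2} - - \frac{9}{2}\right) = -89 + 27 \left(- \frac{7}{2} + \frac{9}{2}\right) = -89 + 27 \cdot 1 = -89 + 27 = -62$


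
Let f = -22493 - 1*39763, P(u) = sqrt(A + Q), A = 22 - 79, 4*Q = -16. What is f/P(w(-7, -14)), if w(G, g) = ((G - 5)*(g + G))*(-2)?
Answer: 62256*I*sqrt(61)/61 ≈ 7971.1*I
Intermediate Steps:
Q = -4 (Q = (1/4)*(-16) = -4)
A = -57
w(G, g) = -2*(-5 + G)*(G + g) (w(G, g) = ((-5 + G)*(G + g))*(-2) = -2*(-5 + G)*(G + g))
P(u) = I*sqrt(61) (P(u) = sqrt(-57 - 4) = sqrt(-61) = I*sqrt(61))
f = -62256 (f = -22493 - 39763 = -62256)
f/P(w(-7, -14)) = -62256*(-I*sqrt(61)/61) = -(-62256)*I*sqrt(61)/61 = 62256*I*sqrt(61)/61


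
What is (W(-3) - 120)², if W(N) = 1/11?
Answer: 1739761/121 ≈ 14378.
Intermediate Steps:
W(N) = 1/11
(W(-3) - 120)² = (1/11 - 120)² = (-1319/11)² = 1739761/121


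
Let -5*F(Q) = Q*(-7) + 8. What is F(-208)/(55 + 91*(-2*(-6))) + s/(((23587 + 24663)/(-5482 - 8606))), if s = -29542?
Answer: 238676579856/27671375 ≈ 8625.4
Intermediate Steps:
F(Q) = -8/5 + 7*Q/5 (F(Q) = -(Q*(-7) + 8)/5 = -(-7*Q + 8)/5 = -(8 - 7*Q)/5 = -8/5 + 7*Q/5)
F(-208)/(55 + 91*(-2*(-6))) + s/(((23587 + 24663)/(-5482 - 8606))) = (-8/5 + (7/5)*(-208))/(55 + 91*(-2*(-6))) - 29542*(-5482 - 8606)/(23587 + 24663) = (-8/5 - 1456/5)/(55 + 91*12) - 29542/(48250/(-14088)) = -1464/(5*(55 + 1092)) - 29542/(48250*(-1/14088)) = -1464/5/1147 - 29542/(-24125/7044) = -1464/5*1/1147 - 29542*(-7044/24125) = -1464/5735 + 208093848/24125 = 238676579856/27671375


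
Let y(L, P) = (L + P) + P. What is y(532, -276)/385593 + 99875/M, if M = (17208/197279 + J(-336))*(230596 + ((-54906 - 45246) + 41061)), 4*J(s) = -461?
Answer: -6140288469033040/1201956876941330991 ≈ -0.0051086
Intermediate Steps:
y(L, P) = L + 2*P
J(s) = -461/4 (J(s) = (1/4)*(-461) = -461/4)
M = -15585823354435/789116 (M = (17208/197279 - 461/4)*(230596 + ((-54906 - 45246) + 41061)) = (17208*(1/197279) - 461/4)*(230596 + (-100152 + 41061)) = (17208/197279 - 461/4)*(230596 - 59091) = -90876787/789116*171505 = -15585823354435/789116 ≈ -1.9751e+7)
y(532, -276)/385593 + 99875/M = (532 + 2*(-276))/385593 + 99875/(-15585823354435/789116) = (532 - 552)*(1/385593) + 99875*(-789116/15585823354435) = -20*1/385593 - 15762592100/3117164670887 = -20/385593 - 15762592100/3117164670887 = -6140288469033040/1201956876941330991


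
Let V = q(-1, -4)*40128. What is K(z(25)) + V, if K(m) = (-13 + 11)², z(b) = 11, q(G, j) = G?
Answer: -40124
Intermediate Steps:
K(m) = 4 (K(m) = (-2)² = 4)
V = -40128 (V = -1*40128 = -40128)
K(z(25)) + V = 4 - 40128 = -40124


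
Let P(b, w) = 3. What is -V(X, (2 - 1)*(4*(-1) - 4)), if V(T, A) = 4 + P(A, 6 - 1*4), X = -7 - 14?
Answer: -7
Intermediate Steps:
X = -21
V(T, A) = 7 (V(T, A) = 4 + 3 = 7)
-V(X, (2 - 1)*(4*(-1) - 4)) = -1*7 = -7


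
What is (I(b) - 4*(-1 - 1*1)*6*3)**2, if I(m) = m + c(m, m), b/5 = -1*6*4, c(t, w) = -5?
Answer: 361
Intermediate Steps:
b = -120 (b = 5*(-1*6*4) = 5*(-6*4) = 5*(-24) = -120)
I(m) = -5 + m (I(m) = m - 5 = -5 + m)
(I(b) - 4*(-1 - 1*1)*6*3)**2 = ((-5 - 120) - 4*(-1 - 1*1)*6*3)**2 = (-125 - 4*(-1 - 1)*6*3)**2 = (-125 - (-8)*6*3)**2 = (-125 - 4*(-12)*3)**2 = (-125 + 48*3)**2 = (-125 + 144)**2 = 19**2 = 361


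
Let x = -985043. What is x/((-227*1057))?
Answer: 985043/239939 ≈ 4.1054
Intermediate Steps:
x/((-227*1057)) = -985043/((-227*1057)) = -985043/(-239939) = -985043*(-1/239939) = 985043/239939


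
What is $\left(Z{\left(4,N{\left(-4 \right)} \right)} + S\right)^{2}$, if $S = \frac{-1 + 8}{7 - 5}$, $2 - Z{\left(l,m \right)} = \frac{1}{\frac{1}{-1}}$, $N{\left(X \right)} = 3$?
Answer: $\frac{169}{4} \approx 42.25$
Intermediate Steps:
$Z{\left(l,m \right)} = 3$ ($Z{\left(l,m \right)} = 2 - \frac{1}{\frac{1}{-1}} = 2 - \frac{1}{-1} = 2 - -1 = 2 + 1 = 3$)
$S = \frac{7}{2} \approx 3.5$
$\left(Z{\left(4,N{\left(-4 \right)} \right)} + S\right)^{2} = \left(3 + \frac{7}{2}\right)^{2} = \left(\frac{13}{2}\right)^{2} = \frac{169}{4}$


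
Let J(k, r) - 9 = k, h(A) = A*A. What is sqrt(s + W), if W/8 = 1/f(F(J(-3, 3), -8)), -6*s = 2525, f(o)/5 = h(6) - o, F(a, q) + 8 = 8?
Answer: I*sqrt(378710)/30 ≈ 20.513*I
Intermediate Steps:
h(A) = A**2
J(k, r) = 9 + k
F(a, q) = 0 (F(a, q) = -8 + 8 = 0)
f(o) = 180 - 5*o (f(o) = 5*(6**2 - o) = 5*(36 - o) = 180 - 5*o)
s = -2525/6 (s = -1/6*2525 = -2525/6 ≈ -420.83)
W = 2/45 (W = 8/(180 - 5*0) = 8/(180 + 0) = 8/180 = 8*(1/180) = 2/45 ≈ 0.044444)
sqrt(s + W) = sqrt(-2525/6 + 2/45) = sqrt(-37871/90) = I*sqrt(378710)/30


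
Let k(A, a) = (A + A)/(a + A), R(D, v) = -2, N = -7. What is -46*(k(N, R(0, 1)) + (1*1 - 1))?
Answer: -644/9 ≈ -71.556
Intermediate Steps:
k(A, a) = 2*A/(A + a) (k(A, a) = (2*A)/(A + a) = 2*A/(A + a))
-46*(k(N, R(0, 1)) + (1*1 - 1)) = -46*(2*(-7)/(-7 - 2) + (1*1 - 1)) = -46*(2*(-7)/(-9) + (1 - 1)) = -46*(2*(-7)*(-⅑) + 0) = -46*(14/9 + 0) = -46*14/9 = -644/9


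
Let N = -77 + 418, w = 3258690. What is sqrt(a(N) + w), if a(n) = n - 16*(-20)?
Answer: sqrt(3259351) ≈ 1805.4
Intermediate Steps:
N = 341
a(n) = 320 + n (a(n) = n + 320 = 320 + n)
sqrt(a(N) + w) = sqrt((320 + 341) + 3258690) = sqrt(661 + 3258690) = sqrt(3259351)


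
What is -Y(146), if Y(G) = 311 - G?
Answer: -165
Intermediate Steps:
-Y(146) = -(311 - 1*146) = -(311 - 146) = -1*165 = -165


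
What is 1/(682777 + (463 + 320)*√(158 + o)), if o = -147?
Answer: 682777/466177687750 - 783*√11/466177687750 ≈ 1.4591e-6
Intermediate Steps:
1/(682777 + (463 + 320)*√(158 + o)) = 1/(682777 + (463 + 320)*√(158 - 147)) = 1/(682777 + 783*√11)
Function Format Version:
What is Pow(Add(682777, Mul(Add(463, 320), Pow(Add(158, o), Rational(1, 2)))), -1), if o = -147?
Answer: Add(Rational(682777, 466177687750), Mul(Rational(-783, 466177687750), Pow(11, Rational(1, 2)))) ≈ 1.4591e-6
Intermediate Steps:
Pow(Add(682777, Mul(Add(463, 320), Pow(Add(158, o), Rational(1, 2)))), -1) = Pow(Add(682777, Mul(Add(463, 320), Pow(Add(158, -147), Rational(1, 2)))), -1) = Pow(Add(682777, Mul(783, Pow(11, Rational(1, 2)))), -1)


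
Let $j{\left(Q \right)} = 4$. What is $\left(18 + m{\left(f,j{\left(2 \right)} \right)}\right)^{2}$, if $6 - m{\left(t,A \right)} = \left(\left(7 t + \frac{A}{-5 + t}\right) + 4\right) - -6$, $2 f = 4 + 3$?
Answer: $\frac{2209}{36} \approx 61.361$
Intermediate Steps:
$f = \frac{7}{2}$ ($f = \frac{4 + 3}{2} = \frac{1}{2} \cdot 7 = \frac{7}{2} \approx 3.5$)
$m{\left(t,A \right)} = -4 - 7 t - \frac{A}{-5 + t}$ ($m{\left(t,A \right)} = 6 - \left(\left(\left(7 t + \frac{A}{-5 + t}\right) + 4\right) - -6\right) = 6 - \left(\left(\left(7 t + \frac{A}{-5 + t}\right) + 4\right) + 6\right) = 6 - \left(\left(4 + 7 t + \frac{A}{-5 + t}\right) + 6\right) = 6 - \left(10 + 7 t + \frac{A}{-5 + t}\right) = -4 - 7 t - \frac{A}{-5 + t}$)
$\left(18 + m{\left(f,j{\left(2 \right)} \right)}\right)^{2} = \left(18 + \frac{20 - 4 - 7 \left(\frac{7}{2}\right)^{2} + 31 \cdot \frac{7}{2}}{-5 + \frac{7}{2}}\right)^{2} = \left(18 + \frac{20 - 4 - \frac{343}{4} + \frac{217}{2}}{- \frac{3}{2}}\right)^{2} = \left(18 - \frac{2 \left(20 - 4 - \frac{343}{4} + \frac{217}{2}\right)}{3}\right)^{2} = \left(18 - \frac{155}{6}\right)^{2} = \left(- \frac{47}{6}\right)^{2} = \frac{2209}{36}$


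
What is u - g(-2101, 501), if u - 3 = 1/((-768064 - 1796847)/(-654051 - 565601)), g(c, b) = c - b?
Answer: 6682812807/2564911 ≈ 2605.5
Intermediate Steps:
u = 8914385/2564911 (u = 3 + 1/((-768064 - 1796847)/(-654051 - 565601)) = 3 + 1/(-2564911/(-1219652)) = 3 + 1/(-2564911*(-1/1219652)) = 3 + 1/(2564911/1219652) = 3 + 1219652/2564911 = 8914385/2564911 ≈ 3.4755)
u - g(-2101, 501) = 8914385/2564911 - (-2101 - 1*501) = 8914385/2564911 - (-2101 - 501) = 8914385/2564911 - 1*(-2602) = 8914385/2564911 + 2602 = 6682812807/2564911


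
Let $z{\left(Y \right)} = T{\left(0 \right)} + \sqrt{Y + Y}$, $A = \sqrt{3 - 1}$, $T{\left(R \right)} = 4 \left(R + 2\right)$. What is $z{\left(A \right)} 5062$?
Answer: $40496 + 5062 \cdot 2^{\frac{3}{4}} \approx 49009.0$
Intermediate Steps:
$T{\left(R \right)} = 8 + 4 R$ ($T{\left(R \right)} = 4 \left(2 + R\right) = 8 + 4 R$)
$A = \sqrt{2} \approx 1.4142$
$z{\left(Y \right)} = 8 + \sqrt{2} \sqrt{Y}$ ($z{\left(Y \right)} = \left(8 + 4 \cdot 0\right) + \sqrt{Y + Y} = \left(8 + 0\right) + \sqrt{2 Y} = 8 + \sqrt{2} \sqrt{Y}$)
$z{\left(A \right)} 5062 = \left(8 + \sqrt{2} \sqrt{\sqrt{2}}\right) 5062 = \left(8 + \sqrt{2} \sqrt[4]{2}\right) 5062 = \left(8 + 2^{\frac{3}{4}}\right) 5062 = 40496 + 5062 \cdot 2^{\frac{3}{4}}$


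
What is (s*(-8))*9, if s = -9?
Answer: 648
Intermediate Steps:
(s*(-8))*9 = -9*(-8)*9 = 72*9 = 648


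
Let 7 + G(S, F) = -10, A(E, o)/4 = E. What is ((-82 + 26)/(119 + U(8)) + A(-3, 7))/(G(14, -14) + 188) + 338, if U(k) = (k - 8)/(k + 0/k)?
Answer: 982354/2907 ≈ 337.93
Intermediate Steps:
U(k) = (-8 + k)/k (U(k) = (-8 + k)/(k + 0) = (-8 + k)/k)
A(E, o) = 4*E
G(S, F) = -17 (G(S, F) = -7 - 10 = -17)
((-82 + 26)/(119 + U(8)) + A(-3, 7))/(G(14, -14) + 188) + 338 = ((-82 + 26)/(119 + (-8 + 8)/8) + 4*(-3))/(-17 + 188) + 338 = (-56/(119 + (⅛)*0) - 12)/171 + 338 = (-56/(119 + 0) - 12)*(1/171) + 338 = (-56/119 - 12)*(1/171) + 338 = (-56*1/119 - 12)*(1/171) + 338 = (-8/17 - 12)*(1/171) + 338 = -212/17*1/171 + 338 = -212/2907 + 338 = 982354/2907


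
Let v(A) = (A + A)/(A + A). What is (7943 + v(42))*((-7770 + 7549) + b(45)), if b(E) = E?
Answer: -1398144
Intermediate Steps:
v(A) = 1 (v(A) = (2*A)/((2*A)) = (2*A)*(1/(2*A)) = 1)
(7943 + v(42))*((-7770 + 7549) + b(45)) = (7943 + 1)*((-7770 + 7549) + 45) = 7944*(-221 + 45) = 7944*(-176) = -1398144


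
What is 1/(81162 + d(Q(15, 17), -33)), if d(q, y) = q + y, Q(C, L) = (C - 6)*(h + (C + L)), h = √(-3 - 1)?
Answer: 27139/2209576071 - 2*I/736525357 ≈ 1.2282e-5 - 2.7155e-9*I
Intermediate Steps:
h = 2*I (h = √(-4) = 2*I ≈ 2.0*I)
Q(C, L) = (-6 + C)*(C + L + 2*I) (Q(C, L) = (C - 6)*(2*I + (C + L)) = (-6 + C)*(C + L + 2*I))
1/(81162 + d(Q(15, 17), -33)) = 1/(81162 + ((15² - 12*I - 6*17 + 15*17 + 2*15*(-3 + I)) - 33)) = 1/(81162 + ((225 - 12*I - 102 + 255 + (-90 + 30*I)) - 33)) = 1/(81162 + ((288 + 18*I) - 33)) = 1/(81162 + (255 + 18*I)) = 1/(81417 + 18*I) = (81417 - 18*I)/6628728213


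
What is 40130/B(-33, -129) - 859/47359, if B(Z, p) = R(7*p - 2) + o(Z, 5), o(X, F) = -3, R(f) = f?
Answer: -950648321/21500986 ≈ -44.214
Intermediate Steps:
B(Z, p) = -5 + 7*p (B(Z, p) = (7*p - 2) - 3 = (-2 + 7*p) - 3 = -5 + 7*p)
40130/B(-33, -129) - 859/47359 = 40130/(-5 + 7*(-129)) - 859/47359 = 40130/(-5 - 903) - 859*1/47359 = 40130/(-908) - 859/47359 = 40130*(-1/908) - 859/47359 = -20065/454 - 859/47359 = -950648321/21500986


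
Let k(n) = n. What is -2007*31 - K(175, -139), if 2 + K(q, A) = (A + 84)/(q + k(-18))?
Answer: -9767700/157 ≈ -62215.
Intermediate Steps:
K(q, A) = -2 + (84 + A)/(-18 + q) (K(q, A) = -2 + (A + 84)/(q - 18) = -2 + (84 + A)/(-18 + q))
-2007*31 - K(175, -139) = -2007*31 - (120 - 139 - 2*175)/(-18 + 175) = -62217 - (120 - 139 - 350)/157 = -62217 - (-369)/157 = -62217 - 1*(-369/157) = -62217 + 369/157 = -9767700/157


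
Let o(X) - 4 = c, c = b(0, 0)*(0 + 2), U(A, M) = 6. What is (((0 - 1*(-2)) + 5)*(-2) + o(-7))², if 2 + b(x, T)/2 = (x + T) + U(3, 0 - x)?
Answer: 36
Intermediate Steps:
b(x, T) = 8 + 2*T + 2*x (b(x, T) = -4 + 2*((x + T) + 6) = -4 + 2*((T + x) + 6) = -4 + 2*(6 + T + x) = -4 + (12 + 2*T + 2*x) = 8 + 2*T + 2*x)
c = 16 (c = (8 + 2*0 + 2*0)*(0 + 2) = (8 + 0 + 0)*2 = 8*2 = 16)
o(X) = 20 (o(X) = 4 + 16 = 20)
(((0 - 1*(-2)) + 5)*(-2) + o(-7))² = (((0 - 1*(-2)) + 5)*(-2) + 20)² = (((0 + 2) + 5)*(-2) + 20)² = ((2 + 5)*(-2) + 20)² = (7*(-2) + 20)² = (-14 + 20)² = 6² = 36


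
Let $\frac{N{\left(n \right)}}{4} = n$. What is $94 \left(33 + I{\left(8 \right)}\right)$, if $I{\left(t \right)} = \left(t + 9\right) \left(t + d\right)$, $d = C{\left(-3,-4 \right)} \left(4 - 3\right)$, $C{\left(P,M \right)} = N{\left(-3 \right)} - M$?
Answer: $3102$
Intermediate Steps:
$N{\left(n \right)} = 4 n$
$C{\left(P,M \right)} = -12 - M$ ($C{\left(P,M \right)} = 4 \left(-3\right) - M = -12 - M$)
$d = -8$ ($d = \left(-12 - -4\right) \left(4 - 3\right) = \left(-12 + 4\right) 1 = \left(-8\right) 1 = -8$)
$I{\left(t \right)} = \left(-8 + t\right) \left(9 + t\right)$ ($I{\left(t \right)} = \left(t + 9\right) \left(t - 8\right) = \left(9 + t\right) \left(-8 + t\right) = \left(-8 + t\right) \left(9 + t\right)$)
$94 \left(33 + I{\left(8 \right)}\right) = 94 \left(33 + \left(-72 + 8 + 8^{2}\right)\right) = 94 \left(33 + \left(-72 + 8 + 64\right)\right) = 94 \left(33 + 0\right) = 94 \cdot 33 = 3102$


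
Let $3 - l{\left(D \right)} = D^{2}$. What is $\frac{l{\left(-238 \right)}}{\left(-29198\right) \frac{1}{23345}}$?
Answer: $\frac{101714165}{2246} \approx 45287.0$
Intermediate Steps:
$l{\left(D \right)} = 3 - D^{2}$
$\frac{l{\left(-238 \right)}}{\left(-29198\right) \frac{1}{23345}} = \frac{3 - \left(-238\right)^{2}}{\left(-29198\right) \frac{1}{23345}} = \frac{3 - 56644}{\left(-29198\right) \frac{1}{23345}} = \frac{3 - 56644}{- \frac{29198}{23345}} = \left(-56641\right) \left(- \frac{23345}{29198}\right) = \frac{101714165}{2246}$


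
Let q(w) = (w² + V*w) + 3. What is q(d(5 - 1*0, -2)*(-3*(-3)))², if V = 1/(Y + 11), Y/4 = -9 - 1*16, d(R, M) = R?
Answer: 32561119809/7921 ≈ 4.1107e+6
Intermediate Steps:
Y = -100 (Y = 4*(-9 - 1*16) = 4*(-9 - 16) = 4*(-25) = -100)
V = -1/89 (V = 1/(-100 + 11) = 1/(-89) = -1/89 ≈ -0.011236)
q(w) = 3 + w² - w/89 (q(w) = (w² - w/89) + 3 = 3 + w² - w/89)
q(d(5 - 1*0, -2)*(-3*(-3)))² = (3 + ((5 - 1*0)*(-3*(-3)))² - (5 - 1*0)*(-3*(-3))/89)² = (3 + ((5 + 0)*9)² - (5 + 0)*9/89)² = (3 + (5*9)² - 5*9/89)² = (3 + 45² - 1/89*45)² = (3 + 2025 - 45/89)² = (180447/89)² = 32561119809/7921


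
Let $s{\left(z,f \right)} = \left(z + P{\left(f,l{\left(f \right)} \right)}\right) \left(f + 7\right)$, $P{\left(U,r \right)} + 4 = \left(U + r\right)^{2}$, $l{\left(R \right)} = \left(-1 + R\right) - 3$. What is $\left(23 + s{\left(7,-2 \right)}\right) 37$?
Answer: $13246$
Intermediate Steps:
$l{\left(R \right)} = -4 + R$
$P{\left(U,r \right)} = -4 + \left(U + r\right)^{2}$
$s{\left(z,f \right)} = \left(7 + f\right) \left(-4 + z + \left(-4 + 2 f\right)^{2}\right)$ ($s{\left(z,f \right)} = \left(z + \left(-4 + \left(f + \left(-4 + f\right)\right)^{2}\right)\right) \left(f + 7\right) = \left(z + \left(-4 + \left(-4 + 2 f\right)^{2}\right)\right) \left(7 + f\right) = \left(-4 + z + \left(-4 + 2 f\right)^{2}\right) \left(7 + f\right) = \left(7 + f\right) \left(-4 + z + \left(-4 + 2 f\right)^{2}\right)$)
$\left(23 + s{\left(7,-2 \right)}\right) 37 = \left(23 + \left(84 - -200 + 4 \left(-2\right)^{3} + 7 \cdot 7 + 12 \left(-2\right)^{2} - 14\right)\right) 37 = \left(23 + \left(84 + 200 + 4 \left(-8\right) + 49 + 12 \cdot 4 - 14\right)\right) 37 = \left(23 + \left(84 + 200 - 32 + 49 + 48 - 14\right)\right) 37 = \left(23 + 335\right) 37 = 358 \cdot 37 = 13246$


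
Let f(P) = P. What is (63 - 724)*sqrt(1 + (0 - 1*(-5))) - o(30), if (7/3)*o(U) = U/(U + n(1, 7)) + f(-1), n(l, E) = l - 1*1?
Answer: -661*sqrt(6) ≈ -1619.1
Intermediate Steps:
n(l, E) = -1 + l (n(l, E) = l - 1 = -1 + l)
o(U) = 0 (o(U) = 3*(U/(U + (-1 + 1)) - 1)/7 = 3*(U/(U + 0) - 1)/7 = 3*(U/U - 1)/7 = 3*(1 - 1)/7 = (3/7)*0 = 0)
(63 - 724)*sqrt(1 + (0 - 1*(-5))) - o(30) = (63 - 724)*sqrt(1 + (0 - 1*(-5))) - 1*0 = -661*sqrt(1 + (0 + 5)) + 0 = -661*sqrt(1 + 5) + 0 = -661*sqrt(6) + 0 = -661*sqrt(6)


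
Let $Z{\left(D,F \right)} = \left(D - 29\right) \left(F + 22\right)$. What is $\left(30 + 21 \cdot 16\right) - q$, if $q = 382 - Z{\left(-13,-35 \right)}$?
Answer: $530$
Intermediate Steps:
$Z{\left(D,F \right)} = \left(-29 + D\right) \left(22 + F\right)$
$q = -164$ ($q = 382 - \left(-638 - -1015 + 22 \left(-13\right) - -455\right) = 382 - \left(-638 + 1015 - 286 + 455\right) = 382 - 546 = -164$)
$\left(30 + 21 \cdot 16\right) - q = \left(30 + 21 \cdot 16\right) - -164 = \left(30 + 336\right) + 164 = 366 + 164 = 530$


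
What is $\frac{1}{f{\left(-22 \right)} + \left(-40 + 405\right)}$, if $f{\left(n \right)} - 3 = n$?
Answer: $\frac{1}{346} \approx 0.0028902$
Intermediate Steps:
$f{\left(n \right)} = 3 + n$
$\frac{1}{f{\left(-22 \right)} + \left(-40 + 405\right)} = \frac{1}{\left(3 - 22\right) + \left(-40 + 405\right)} = \frac{1}{-19 + 365} = \frac{1}{346}$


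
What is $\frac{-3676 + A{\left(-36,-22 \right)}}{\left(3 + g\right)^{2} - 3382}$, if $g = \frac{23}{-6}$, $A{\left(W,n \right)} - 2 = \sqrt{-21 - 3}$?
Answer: $\frac{132264}{121727} - \frac{72 i \sqrt{6}}{121727} \approx 1.0866 - 0.0014488 i$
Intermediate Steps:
$A{\left(W,n \right)} = 2 + 2 i \sqrt{6}$ ($A{\left(W,n \right)} = 2 + \sqrt{-21 - 3} = 2 + \sqrt{-24} = 2 + 2 i \sqrt{6}$)
$g = - \frac{23}{6}$ ($g = 23 \left(- \frac{1}{6}\right) = - \frac{23}{6} \approx -3.8333$)
$\frac{-3676 + A{\left(-36,-22 \right)}}{\left(3 + g\right)^{2} - 3382} = \frac{-3676 + \left(2 + 2 i \sqrt{6}\right)}{\left(3 - \frac{23}{6}\right)^{2} - 3382} = \frac{-3674 + 2 i \sqrt{6}}{\left(- \frac{5}{6}\right)^{2} - 3382} = \frac{-3674 + 2 i \sqrt{6}}{\frac{25}{36} - 3382} = \frac{-3674 + 2 i \sqrt{6}}{- \frac{121727}{36}} = \left(-3674 + 2 i \sqrt{6}\right) \left(- \frac{36}{121727}\right) = \frac{132264}{121727} - \frac{72 i \sqrt{6}}{121727}$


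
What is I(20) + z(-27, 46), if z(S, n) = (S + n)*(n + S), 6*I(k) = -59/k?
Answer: 43261/120 ≈ 360.51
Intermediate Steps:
I(k) = -59/(6*k) (I(k) = (-59/k)/6 = -59/(6*k))
z(S, n) = (S + n)² (z(S, n) = (S + n)*(S + n) = (S + n)²)
I(20) + z(-27, 46) = -59/6/20 + (-27 + 46)² = -59/6*1/20 + 19² = -59/120 + 361 = 43261/120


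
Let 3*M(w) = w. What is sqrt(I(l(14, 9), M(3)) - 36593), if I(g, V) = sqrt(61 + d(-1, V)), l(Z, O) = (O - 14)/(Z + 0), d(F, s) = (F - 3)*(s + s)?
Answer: sqrt(-36593 + sqrt(53)) ≈ 191.27*I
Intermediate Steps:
M(w) = w/3
d(F, s) = 2*s*(-3 + F) (d(F, s) = (-3 + F)*(2*s) = 2*s*(-3 + F))
l(Z, O) = (-14 + O)/Z
I(g, V) = sqrt(61 - 8*V) (I(g, V) = sqrt(61 + 2*V*(-3 - 1)) = sqrt(61 + 2*V*(-4)) = sqrt(61 - 8*V))
sqrt(I(l(14, 9), M(3)) - 36593) = sqrt(sqrt(61 - 8*3/3) - 36593) = sqrt(sqrt(61 - 8*1) - 36593) = sqrt(sqrt(61 - 8) - 36593) = sqrt(sqrt(53) - 36593) = sqrt(-36593 + sqrt(53))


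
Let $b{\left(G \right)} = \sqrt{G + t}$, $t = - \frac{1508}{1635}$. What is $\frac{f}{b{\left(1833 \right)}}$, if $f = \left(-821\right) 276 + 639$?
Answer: $- \frac{225957 \sqrt{4897555845}}{2995447} \approx -5279.0$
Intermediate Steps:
$t = - \frac{1508}{1635}$ ($t = \left(-1508\right) \frac{1}{1635} = - \frac{1508}{1635} \approx -0.92232$)
$b{\left(G \right)} = \sqrt{- \frac{1508}{1635} + G}$ ($b{\left(G \right)} = \sqrt{G - \frac{1508}{1635}} = \sqrt{- \frac{1508}{1635} + G}$)
$f = -225957$ ($f = -226596 + 639 = -225957$)
$\frac{f}{b{\left(1833 \right)}} = - \frac{225957}{\frac{1}{1635} \sqrt{-2465580 + 2673225 \cdot 1833}} = - \frac{225957}{\frac{1}{1635} \sqrt{-2465580 + 4900021425}} = - \frac{225957}{\frac{1}{1635} \sqrt{4897555845}} = - 225957 \frac{\sqrt{4897555845}}{2995447} = - \frac{225957 \sqrt{4897555845}}{2995447}$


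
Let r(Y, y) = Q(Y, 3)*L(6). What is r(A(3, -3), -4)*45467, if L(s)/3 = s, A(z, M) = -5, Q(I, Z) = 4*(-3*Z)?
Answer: -29462616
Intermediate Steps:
Q(I, Z) = -12*Z
L(s) = 3*s
r(Y, y) = -648 (r(Y, y) = (-12*3)*(3*6) = -36*18 = -648)
r(A(3, -3), -4)*45467 = -648*45467 = -29462616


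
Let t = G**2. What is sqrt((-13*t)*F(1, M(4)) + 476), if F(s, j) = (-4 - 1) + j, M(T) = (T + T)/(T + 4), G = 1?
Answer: 4*sqrt(33) ≈ 22.978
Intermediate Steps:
t = 1 (t = 1**2 = 1)
M(T) = 2*T/(4 + T) (M(T) = (2*T)/(4 + T) = 2*T/(4 + T))
F(s, j) = -5 + j
sqrt((-13*t)*F(1, M(4)) + 476) = sqrt((-13*1)*(-5 + 2*4/(4 + 4)) + 476) = sqrt(-13*(-5 + 2*4/8) + 476) = sqrt(-13*(-5 + 2*4*(1/8)) + 476) = sqrt(-13*(-5 + 1) + 476) = sqrt(-13*(-4) + 476) = sqrt(52 + 476) = sqrt(528) = 4*sqrt(33)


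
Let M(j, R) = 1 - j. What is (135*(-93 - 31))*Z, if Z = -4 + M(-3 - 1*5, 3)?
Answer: -83700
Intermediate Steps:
Z = 5 (Z = -4 + (1 - (-3 - 1*5)) = -4 + (1 - (-3 - 5)) = -4 + (1 - 1*(-8)) = -4 + (1 + 8) = -4 + 9 = 5)
(135*(-93 - 31))*Z = (135*(-93 - 31))*5 = (135*(-124))*5 = -16740*5 = -83700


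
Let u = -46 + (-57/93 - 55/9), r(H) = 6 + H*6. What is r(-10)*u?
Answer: 88260/31 ≈ 2847.1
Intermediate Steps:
r(H) = 6 + 6*H
u = -14710/279 (u = -46 + (-57*1/93 - 55*⅑) = -46 + (-19/31 - 55/9) = -46 - 1876/279 = -14710/279 ≈ -52.724)
r(-10)*u = (6 + 6*(-10))*(-14710/279) = (6 - 60)*(-14710/279) = -54*(-14710/279) = 88260/31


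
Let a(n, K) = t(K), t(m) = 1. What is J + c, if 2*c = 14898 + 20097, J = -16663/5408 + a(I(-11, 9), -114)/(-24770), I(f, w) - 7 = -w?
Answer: 1171742580841/66978080 ≈ 17494.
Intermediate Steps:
I(f, w) = 7 - w
a(n, K) = 1
J = -206373959/66978080 (J = -16663/5408 + 1/(-24770) = -16663*1/5408 + 1*(-1/24770) = -16663/5408 - 1/24770 = -206373959/66978080 ≈ -3.0812)
c = 34995/2 (c = (14898 + 20097)/2 = (1/2)*34995 = 34995/2 ≈ 17498.)
J + c = -206373959/66978080 + 34995/2 = 1171742580841/66978080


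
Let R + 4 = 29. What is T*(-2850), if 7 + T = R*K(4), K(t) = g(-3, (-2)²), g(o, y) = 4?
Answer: -265050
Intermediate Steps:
R = 25 (R = -4 + 29 = 25)
K(t) = 4
T = 93 (T = -7 + 25*4 = -7 + 100 = 93)
T*(-2850) = 93*(-2850) = -265050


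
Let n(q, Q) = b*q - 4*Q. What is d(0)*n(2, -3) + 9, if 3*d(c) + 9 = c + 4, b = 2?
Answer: -53/3 ≈ -17.667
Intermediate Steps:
n(q, Q) = -4*Q + 2*q (n(q, Q) = 2*q - 4*Q = -4*Q + 2*q)
d(c) = -5/3 + c/3 (d(c) = -3 + (c + 4)/3 = -3 + (4 + c)/3 = -3 + (4/3 + c/3) = -5/3 + c/3)
d(0)*n(2, -3) + 9 = (-5/3 + (1/3)*0)*(-4*(-3) + 2*2) + 9 = (-5/3 + 0)*(12 + 4) + 9 = -5/3*16 + 9 = -80/3 + 9 = -53/3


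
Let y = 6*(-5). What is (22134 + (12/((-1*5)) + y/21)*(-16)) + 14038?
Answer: 1268164/35 ≈ 36233.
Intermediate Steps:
y = -30
(22134 + (12/((-1*5)) + y/21)*(-16)) + 14038 = (22134 + (12/((-1*5)) - 30/21)*(-16)) + 14038 = (22134 + (12/(-5) - 30*1/21)*(-16)) + 14038 = (22134 + (12*(-⅕) - 10/7)*(-16)) + 14038 = (22134 + (-12/5 - 10/7)*(-16)) + 14038 = (22134 - 134/35*(-16)) + 14038 = (22134 + 2144/35) + 14038 = 776834/35 + 14038 = 1268164/35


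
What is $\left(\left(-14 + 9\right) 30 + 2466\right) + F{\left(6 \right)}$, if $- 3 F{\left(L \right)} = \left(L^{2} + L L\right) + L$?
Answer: $2290$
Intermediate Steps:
$F{\left(L \right)} = - \frac{2 L^{2}}{3} - \frac{L}{3}$ ($F{\left(L \right)} = - \frac{\left(L^{2} + L L\right) + L}{3} = - \frac{\left(L^{2} + L^{2}\right) + L}{3} = - \frac{2 L^{2} + L}{3} = - \frac{L + 2 L^{2}}{3} = - \frac{2 L^{2}}{3} - \frac{L}{3}$)
$\left(\left(-14 + 9\right) 30 + 2466\right) + F{\left(6 \right)} = \left(\left(-14 + 9\right) 30 + 2466\right) - 2 \left(1 + 2 \cdot 6\right) = \left(\left(-5\right) 30 + 2466\right) - 2 \left(1 + 12\right) = \left(-150 + 2466\right) - 2 \cdot 13 = 2316 - 26 = 2290$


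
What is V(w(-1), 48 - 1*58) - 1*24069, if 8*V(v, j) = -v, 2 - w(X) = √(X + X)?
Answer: -96277/4 + I*√2/8 ≈ -24069.0 + 0.17678*I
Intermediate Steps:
w(X) = 2 - √2*√X (w(X) = 2 - √(X + X) = 2 - √(2*X) = 2 - √2*√X)
V(v, j) = -v/8 (V(v, j) = (-v)/8 = -v/8)
V(w(-1), 48 - 1*58) - 1*24069 = -(2 - √2*√(-1))/8 - 1*24069 = -(2 - √2*I)/8 - 24069 = -(2 - I*√2)/8 - 24069 = (-¼ + I*√2/8) - 24069 = -96277/4 + I*√2/8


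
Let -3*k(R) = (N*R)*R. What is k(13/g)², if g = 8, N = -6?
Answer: 28561/1024 ≈ 27.892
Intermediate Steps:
k(R) = 2*R² (k(R) = -(-6*R)*R/3 = -(-2)*R² = 2*R²)
k(13/g)² = (2*(13/8)²)² = (2*(169/64))² = (169/32)² = 28561/1024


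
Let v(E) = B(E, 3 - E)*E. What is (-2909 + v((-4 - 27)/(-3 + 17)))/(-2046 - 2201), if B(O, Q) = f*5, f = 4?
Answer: 20673/29729 ≈ 0.69538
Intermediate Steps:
B(O, Q) = 20 (B(O, Q) = 4*5 = 20)
v(E) = 20*E
(-2909 + v((-4 - 27)/(-3 + 17)))/(-2046 - 2201) = (-2909 + 20*((-4 - 27)/(-3 + 17)))/(-2046 - 2201) = (-2909 + 20*(-31/14))/(-4247) = (-2909 + 20*(-31*1/14))*(-1/4247) = (-2909 + 20*(-31/14))*(-1/4247) = (-2909 - 310/7)*(-1/4247) = -20673/7*(-1/4247) = 20673/29729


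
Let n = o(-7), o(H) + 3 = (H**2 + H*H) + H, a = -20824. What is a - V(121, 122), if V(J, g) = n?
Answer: -20912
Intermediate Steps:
o(H) = -3 + H + 2*H**2 (o(H) = -3 + ((H**2 + H*H) + H) = -3 + ((H**2 + H**2) + H) = -3 + (2*H**2 + H) = -3 + (H + 2*H**2) = -3 + H + 2*H**2)
n = 88 (n = -3 - 7 + 2*(-7)**2 = -3 - 7 + 2*49 = -3 - 7 + 98 = 88)
V(J, g) = 88
a - V(121, 122) = -20824 - 1*88 = -20824 - 88 = -20912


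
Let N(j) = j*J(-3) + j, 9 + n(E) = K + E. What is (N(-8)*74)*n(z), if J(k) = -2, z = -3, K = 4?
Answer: -4736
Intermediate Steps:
n(E) = -5 + E (n(E) = -9 + (4 + E) = -5 + E)
N(j) = -j (N(j) = j*(-2) + j = -2*j + j = -j)
(N(-8)*74)*n(z) = (-1*(-8)*74)*(-5 - 3) = (8*74)*(-8) = 592*(-8) = -4736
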